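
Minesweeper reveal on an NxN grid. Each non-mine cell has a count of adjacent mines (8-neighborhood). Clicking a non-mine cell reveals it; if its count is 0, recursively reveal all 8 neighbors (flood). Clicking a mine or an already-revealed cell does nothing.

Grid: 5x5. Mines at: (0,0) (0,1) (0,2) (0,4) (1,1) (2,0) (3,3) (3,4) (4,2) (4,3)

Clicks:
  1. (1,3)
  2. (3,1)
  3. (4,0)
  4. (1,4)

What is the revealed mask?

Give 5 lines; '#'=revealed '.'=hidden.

Answer: .....
...##
.....
##...
##...

Derivation:
Click 1 (1,3) count=2: revealed 1 new [(1,3)] -> total=1
Click 2 (3,1) count=2: revealed 1 new [(3,1)] -> total=2
Click 3 (4,0) count=0: revealed 3 new [(3,0) (4,0) (4,1)] -> total=5
Click 4 (1,4) count=1: revealed 1 new [(1,4)] -> total=6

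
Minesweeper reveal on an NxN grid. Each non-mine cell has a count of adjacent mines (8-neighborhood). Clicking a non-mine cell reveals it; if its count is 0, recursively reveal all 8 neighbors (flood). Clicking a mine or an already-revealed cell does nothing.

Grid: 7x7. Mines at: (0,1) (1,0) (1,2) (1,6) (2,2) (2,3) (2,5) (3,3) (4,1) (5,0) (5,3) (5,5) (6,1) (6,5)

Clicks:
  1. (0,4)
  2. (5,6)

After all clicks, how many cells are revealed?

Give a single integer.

Answer: 7

Derivation:
Click 1 (0,4) count=0: revealed 6 new [(0,3) (0,4) (0,5) (1,3) (1,4) (1,5)] -> total=6
Click 2 (5,6) count=2: revealed 1 new [(5,6)] -> total=7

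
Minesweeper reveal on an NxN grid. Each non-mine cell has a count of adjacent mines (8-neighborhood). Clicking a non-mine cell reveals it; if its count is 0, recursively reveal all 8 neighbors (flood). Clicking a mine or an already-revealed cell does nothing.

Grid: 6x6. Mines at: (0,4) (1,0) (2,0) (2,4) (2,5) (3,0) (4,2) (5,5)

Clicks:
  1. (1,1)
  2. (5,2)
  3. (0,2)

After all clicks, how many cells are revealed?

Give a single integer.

Answer: 13

Derivation:
Click 1 (1,1) count=2: revealed 1 new [(1,1)] -> total=1
Click 2 (5,2) count=1: revealed 1 new [(5,2)] -> total=2
Click 3 (0,2) count=0: revealed 11 new [(0,1) (0,2) (0,3) (1,2) (1,3) (2,1) (2,2) (2,3) (3,1) (3,2) (3,3)] -> total=13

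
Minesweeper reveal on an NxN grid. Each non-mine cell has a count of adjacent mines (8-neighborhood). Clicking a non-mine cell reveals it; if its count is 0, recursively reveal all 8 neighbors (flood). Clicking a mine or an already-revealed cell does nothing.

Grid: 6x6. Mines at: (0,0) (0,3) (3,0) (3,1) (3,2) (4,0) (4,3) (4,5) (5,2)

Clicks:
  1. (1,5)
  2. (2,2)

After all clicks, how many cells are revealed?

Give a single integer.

Click 1 (1,5) count=0: revealed 11 new [(0,4) (0,5) (1,3) (1,4) (1,5) (2,3) (2,4) (2,5) (3,3) (3,4) (3,5)] -> total=11
Click 2 (2,2) count=2: revealed 1 new [(2,2)] -> total=12

Answer: 12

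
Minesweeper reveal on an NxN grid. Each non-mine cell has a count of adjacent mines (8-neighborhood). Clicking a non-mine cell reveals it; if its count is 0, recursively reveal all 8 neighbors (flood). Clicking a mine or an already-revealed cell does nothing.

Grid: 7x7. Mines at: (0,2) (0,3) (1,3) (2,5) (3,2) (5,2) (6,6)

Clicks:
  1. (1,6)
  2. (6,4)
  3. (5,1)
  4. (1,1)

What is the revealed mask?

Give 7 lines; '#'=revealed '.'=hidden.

Click 1 (1,6) count=1: revealed 1 new [(1,6)] -> total=1
Click 2 (6,4) count=0: revealed 15 new [(3,3) (3,4) (3,5) (3,6) (4,3) (4,4) (4,5) (4,6) (5,3) (5,4) (5,5) (5,6) (6,3) (6,4) (6,5)] -> total=16
Click 3 (5,1) count=1: revealed 1 new [(5,1)] -> total=17
Click 4 (1,1) count=1: revealed 1 new [(1,1)] -> total=18

Answer: .......
.#....#
.......
...####
...####
.#.####
...###.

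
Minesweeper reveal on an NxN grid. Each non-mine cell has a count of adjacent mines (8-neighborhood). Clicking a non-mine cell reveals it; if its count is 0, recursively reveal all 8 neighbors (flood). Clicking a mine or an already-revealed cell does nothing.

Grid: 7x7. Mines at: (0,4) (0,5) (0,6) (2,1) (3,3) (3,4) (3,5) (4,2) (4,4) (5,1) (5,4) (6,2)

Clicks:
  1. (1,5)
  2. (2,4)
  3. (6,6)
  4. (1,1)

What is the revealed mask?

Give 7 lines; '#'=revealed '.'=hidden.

Answer: .......
.#...#.
....#..
.......
.....##
.....##
.....##

Derivation:
Click 1 (1,5) count=3: revealed 1 new [(1,5)] -> total=1
Click 2 (2,4) count=3: revealed 1 new [(2,4)] -> total=2
Click 3 (6,6) count=0: revealed 6 new [(4,5) (4,6) (5,5) (5,6) (6,5) (6,6)] -> total=8
Click 4 (1,1) count=1: revealed 1 new [(1,1)] -> total=9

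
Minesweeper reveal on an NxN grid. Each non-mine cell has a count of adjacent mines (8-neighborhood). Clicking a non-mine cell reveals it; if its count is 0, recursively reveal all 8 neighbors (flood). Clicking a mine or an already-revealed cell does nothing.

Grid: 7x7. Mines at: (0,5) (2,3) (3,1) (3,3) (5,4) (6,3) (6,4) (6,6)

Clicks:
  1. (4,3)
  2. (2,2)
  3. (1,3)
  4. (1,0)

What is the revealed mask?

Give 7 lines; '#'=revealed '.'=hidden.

Answer: #####..
#####..
###....
.......
...#...
.......
.......

Derivation:
Click 1 (4,3) count=2: revealed 1 new [(4,3)] -> total=1
Click 2 (2,2) count=3: revealed 1 new [(2,2)] -> total=2
Click 3 (1,3) count=1: revealed 1 new [(1,3)] -> total=3
Click 4 (1,0) count=0: revealed 11 new [(0,0) (0,1) (0,2) (0,3) (0,4) (1,0) (1,1) (1,2) (1,4) (2,0) (2,1)] -> total=14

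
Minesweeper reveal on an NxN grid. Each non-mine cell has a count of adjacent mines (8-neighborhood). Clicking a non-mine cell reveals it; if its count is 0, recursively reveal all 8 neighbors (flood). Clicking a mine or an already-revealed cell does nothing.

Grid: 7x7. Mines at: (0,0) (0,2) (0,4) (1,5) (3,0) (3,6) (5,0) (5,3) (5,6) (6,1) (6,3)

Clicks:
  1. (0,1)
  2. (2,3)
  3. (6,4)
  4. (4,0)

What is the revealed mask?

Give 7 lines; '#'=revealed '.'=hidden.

Answer: .#.....
.####..
.#####.
.#####.
######.
.......
....#..

Derivation:
Click 1 (0,1) count=2: revealed 1 new [(0,1)] -> total=1
Click 2 (2,3) count=0: revealed 19 new [(1,1) (1,2) (1,3) (1,4) (2,1) (2,2) (2,3) (2,4) (2,5) (3,1) (3,2) (3,3) (3,4) (3,5) (4,1) (4,2) (4,3) (4,4) (4,5)] -> total=20
Click 3 (6,4) count=2: revealed 1 new [(6,4)] -> total=21
Click 4 (4,0) count=2: revealed 1 new [(4,0)] -> total=22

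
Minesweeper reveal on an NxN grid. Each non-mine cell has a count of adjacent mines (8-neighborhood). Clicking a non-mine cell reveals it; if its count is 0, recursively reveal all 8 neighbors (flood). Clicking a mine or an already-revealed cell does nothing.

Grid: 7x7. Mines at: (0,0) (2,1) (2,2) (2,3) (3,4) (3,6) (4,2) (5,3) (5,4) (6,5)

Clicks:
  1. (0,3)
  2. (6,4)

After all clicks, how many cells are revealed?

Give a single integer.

Click 1 (0,3) count=0: revealed 15 new [(0,1) (0,2) (0,3) (0,4) (0,5) (0,6) (1,1) (1,2) (1,3) (1,4) (1,5) (1,6) (2,4) (2,5) (2,6)] -> total=15
Click 2 (6,4) count=3: revealed 1 new [(6,4)] -> total=16

Answer: 16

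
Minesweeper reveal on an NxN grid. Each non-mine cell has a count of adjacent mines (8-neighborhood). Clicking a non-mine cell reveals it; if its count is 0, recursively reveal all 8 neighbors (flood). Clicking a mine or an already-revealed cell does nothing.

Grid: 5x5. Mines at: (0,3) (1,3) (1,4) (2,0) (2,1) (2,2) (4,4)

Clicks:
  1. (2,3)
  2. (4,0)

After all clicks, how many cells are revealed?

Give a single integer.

Click 1 (2,3) count=3: revealed 1 new [(2,3)] -> total=1
Click 2 (4,0) count=0: revealed 8 new [(3,0) (3,1) (3,2) (3,3) (4,0) (4,1) (4,2) (4,3)] -> total=9

Answer: 9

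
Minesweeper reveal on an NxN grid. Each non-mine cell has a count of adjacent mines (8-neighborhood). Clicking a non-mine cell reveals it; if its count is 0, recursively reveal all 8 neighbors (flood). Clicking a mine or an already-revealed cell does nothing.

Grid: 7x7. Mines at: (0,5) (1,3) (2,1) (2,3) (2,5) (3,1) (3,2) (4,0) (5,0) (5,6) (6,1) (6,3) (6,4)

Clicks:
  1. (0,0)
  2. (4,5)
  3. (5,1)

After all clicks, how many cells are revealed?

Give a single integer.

Answer: 8

Derivation:
Click 1 (0,0) count=0: revealed 6 new [(0,0) (0,1) (0,2) (1,0) (1,1) (1,2)] -> total=6
Click 2 (4,5) count=1: revealed 1 new [(4,5)] -> total=7
Click 3 (5,1) count=3: revealed 1 new [(5,1)] -> total=8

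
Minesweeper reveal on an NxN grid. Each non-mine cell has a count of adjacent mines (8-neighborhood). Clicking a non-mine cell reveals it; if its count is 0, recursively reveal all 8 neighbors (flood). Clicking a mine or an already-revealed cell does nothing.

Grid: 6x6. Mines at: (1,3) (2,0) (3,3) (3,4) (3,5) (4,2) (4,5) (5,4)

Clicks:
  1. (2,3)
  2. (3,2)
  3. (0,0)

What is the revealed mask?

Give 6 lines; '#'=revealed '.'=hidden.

Click 1 (2,3) count=3: revealed 1 new [(2,3)] -> total=1
Click 2 (3,2) count=2: revealed 1 new [(3,2)] -> total=2
Click 3 (0,0) count=0: revealed 6 new [(0,0) (0,1) (0,2) (1,0) (1,1) (1,2)] -> total=8

Answer: ###...
###...
...#..
..#...
......
......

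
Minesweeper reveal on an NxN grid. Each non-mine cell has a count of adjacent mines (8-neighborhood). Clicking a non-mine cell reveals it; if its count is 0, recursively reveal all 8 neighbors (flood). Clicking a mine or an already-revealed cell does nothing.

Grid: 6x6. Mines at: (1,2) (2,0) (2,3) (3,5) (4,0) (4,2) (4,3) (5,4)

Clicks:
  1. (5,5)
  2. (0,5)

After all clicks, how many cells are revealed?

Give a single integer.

Click 1 (5,5) count=1: revealed 1 new [(5,5)] -> total=1
Click 2 (0,5) count=0: revealed 8 new [(0,3) (0,4) (0,5) (1,3) (1,4) (1,5) (2,4) (2,5)] -> total=9

Answer: 9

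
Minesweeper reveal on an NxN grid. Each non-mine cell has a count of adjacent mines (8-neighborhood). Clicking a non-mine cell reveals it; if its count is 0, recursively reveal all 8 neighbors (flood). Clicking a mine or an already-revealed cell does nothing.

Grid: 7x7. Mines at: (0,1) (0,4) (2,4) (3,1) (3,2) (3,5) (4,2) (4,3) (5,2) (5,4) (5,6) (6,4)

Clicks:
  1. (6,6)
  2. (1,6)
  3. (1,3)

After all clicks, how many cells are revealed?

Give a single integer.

Answer: 8

Derivation:
Click 1 (6,6) count=1: revealed 1 new [(6,6)] -> total=1
Click 2 (1,6) count=0: revealed 6 new [(0,5) (0,6) (1,5) (1,6) (2,5) (2,6)] -> total=7
Click 3 (1,3) count=2: revealed 1 new [(1,3)] -> total=8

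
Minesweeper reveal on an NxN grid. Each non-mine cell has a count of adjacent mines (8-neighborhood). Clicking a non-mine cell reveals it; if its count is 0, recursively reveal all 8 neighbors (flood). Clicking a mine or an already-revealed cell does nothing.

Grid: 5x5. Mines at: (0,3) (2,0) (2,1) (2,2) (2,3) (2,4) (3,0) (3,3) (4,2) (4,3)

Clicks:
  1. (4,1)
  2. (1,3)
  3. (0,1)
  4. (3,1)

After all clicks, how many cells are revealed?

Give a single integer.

Click 1 (4,1) count=2: revealed 1 new [(4,1)] -> total=1
Click 2 (1,3) count=4: revealed 1 new [(1,3)] -> total=2
Click 3 (0,1) count=0: revealed 6 new [(0,0) (0,1) (0,2) (1,0) (1,1) (1,2)] -> total=8
Click 4 (3,1) count=5: revealed 1 new [(3,1)] -> total=9

Answer: 9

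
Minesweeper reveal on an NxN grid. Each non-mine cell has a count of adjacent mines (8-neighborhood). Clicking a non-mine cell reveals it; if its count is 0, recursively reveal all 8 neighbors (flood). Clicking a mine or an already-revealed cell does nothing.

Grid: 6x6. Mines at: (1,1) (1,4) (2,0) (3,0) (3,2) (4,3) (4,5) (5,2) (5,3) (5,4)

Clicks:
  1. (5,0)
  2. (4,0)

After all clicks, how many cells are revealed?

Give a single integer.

Click 1 (5,0) count=0: revealed 4 new [(4,0) (4,1) (5,0) (5,1)] -> total=4
Click 2 (4,0) count=1: revealed 0 new [(none)] -> total=4

Answer: 4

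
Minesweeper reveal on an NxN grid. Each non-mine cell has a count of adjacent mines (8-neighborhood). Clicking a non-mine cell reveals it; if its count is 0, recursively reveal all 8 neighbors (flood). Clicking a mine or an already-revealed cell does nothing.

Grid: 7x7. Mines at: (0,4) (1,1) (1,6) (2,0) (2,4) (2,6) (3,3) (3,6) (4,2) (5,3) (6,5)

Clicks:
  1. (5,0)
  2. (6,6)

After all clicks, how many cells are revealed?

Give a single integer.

Click 1 (5,0) count=0: revealed 10 new [(3,0) (3,1) (4,0) (4,1) (5,0) (5,1) (5,2) (6,0) (6,1) (6,2)] -> total=10
Click 2 (6,6) count=1: revealed 1 new [(6,6)] -> total=11

Answer: 11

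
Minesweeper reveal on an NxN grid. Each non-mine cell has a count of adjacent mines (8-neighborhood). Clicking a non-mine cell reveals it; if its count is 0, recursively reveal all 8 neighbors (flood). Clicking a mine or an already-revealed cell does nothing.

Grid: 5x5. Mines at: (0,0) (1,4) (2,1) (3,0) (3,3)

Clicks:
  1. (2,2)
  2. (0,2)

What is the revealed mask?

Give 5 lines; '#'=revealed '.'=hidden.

Click 1 (2,2) count=2: revealed 1 new [(2,2)] -> total=1
Click 2 (0,2) count=0: revealed 6 new [(0,1) (0,2) (0,3) (1,1) (1,2) (1,3)] -> total=7

Answer: .###.
.###.
..#..
.....
.....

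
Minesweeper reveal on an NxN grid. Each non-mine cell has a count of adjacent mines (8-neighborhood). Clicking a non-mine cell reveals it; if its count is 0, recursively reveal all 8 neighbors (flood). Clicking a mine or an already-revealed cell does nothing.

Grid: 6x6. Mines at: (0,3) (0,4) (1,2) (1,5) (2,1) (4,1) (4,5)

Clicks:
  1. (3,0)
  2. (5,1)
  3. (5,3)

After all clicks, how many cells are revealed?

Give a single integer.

Answer: 14

Derivation:
Click 1 (3,0) count=2: revealed 1 new [(3,0)] -> total=1
Click 2 (5,1) count=1: revealed 1 new [(5,1)] -> total=2
Click 3 (5,3) count=0: revealed 12 new [(2,2) (2,3) (2,4) (3,2) (3,3) (3,4) (4,2) (4,3) (4,4) (5,2) (5,3) (5,4)] -> total=14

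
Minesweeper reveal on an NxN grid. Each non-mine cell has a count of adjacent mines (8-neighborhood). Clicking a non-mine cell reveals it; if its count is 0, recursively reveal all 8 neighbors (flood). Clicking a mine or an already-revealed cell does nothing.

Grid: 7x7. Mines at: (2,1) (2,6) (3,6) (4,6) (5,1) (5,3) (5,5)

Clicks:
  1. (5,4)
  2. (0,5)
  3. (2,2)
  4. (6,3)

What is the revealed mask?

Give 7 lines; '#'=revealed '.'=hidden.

Answer: #######
#######
..####.
..####.
..####.
....#..
...#...

Derivation:
Click 1 (5,4) count=2: revealed 1 new [(5,4)] -> total=1
Click 2 (0,5) count=0: revealed 26 new [(0,0) (0,1) (0,2) (0,3) (0,4) (0,5) (0,6) (1,0) (1,1) (1,2) (1,3) (1,4) (1,5) (1,6) (2,2) (2,3) (2,4) (2,5) (3,2) (3,3) (3,4) (3,5) (4,2) (4,3) (4,4) (4,5)] -> total=27
Click 3 (2,2) count=1: revealed 0 new [(none)] -> total=27
Click 4 (6,3) count=1: revealed 1 new [(6,3)] -> total=28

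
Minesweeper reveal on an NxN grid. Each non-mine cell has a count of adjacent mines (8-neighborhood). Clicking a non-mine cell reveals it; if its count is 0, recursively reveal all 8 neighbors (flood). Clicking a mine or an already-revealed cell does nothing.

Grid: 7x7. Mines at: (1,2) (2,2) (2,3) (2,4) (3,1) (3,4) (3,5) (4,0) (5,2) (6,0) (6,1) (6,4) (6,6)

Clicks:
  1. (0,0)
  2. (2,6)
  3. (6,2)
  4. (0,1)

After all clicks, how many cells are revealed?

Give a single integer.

Answer: 8

Derivation:
Click 1 (0,0) count=0: revealed 6 new [(0,0) (0,1) (1,0) (1,1) (2,0) (2,1)] -> total=6
Click 2 (2,6) count=1: revealed 1 new [(2,6)] -> total=7
Click 3 (6,2) count=2: revealed 1 new [(6,2)] -> total=8
Click 4 (0,1) count=1: revealed 0 new [(none)] -> total=8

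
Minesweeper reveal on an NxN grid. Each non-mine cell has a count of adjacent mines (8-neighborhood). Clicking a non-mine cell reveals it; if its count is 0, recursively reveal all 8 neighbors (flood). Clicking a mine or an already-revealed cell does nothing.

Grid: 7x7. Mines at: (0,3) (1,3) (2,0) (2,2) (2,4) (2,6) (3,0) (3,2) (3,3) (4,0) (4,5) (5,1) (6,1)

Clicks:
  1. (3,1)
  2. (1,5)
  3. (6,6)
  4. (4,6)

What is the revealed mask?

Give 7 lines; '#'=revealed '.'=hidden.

Answer: .......
.....#.
.......
.#.....
..###.#
..#####
..#####

Derivation:
Click 1 (3,1) count=5: revealed 1 new [(3,1)] -> total=1
Click 2 (1,5) count=2: revealed 1 new [(1,5)] -> total=2
Click 3 (6,6) count=0: revealed 13 new [(4,2) (4,3) (4,4) (5,2) (5,3) (5,4) (5,5) (5,6) (6,2) (6,3) (6,4) (6,5) (6,6)] -> total=15
Click 4 (4,6) count=1: revealed 1 new [(4,6)] -> total=16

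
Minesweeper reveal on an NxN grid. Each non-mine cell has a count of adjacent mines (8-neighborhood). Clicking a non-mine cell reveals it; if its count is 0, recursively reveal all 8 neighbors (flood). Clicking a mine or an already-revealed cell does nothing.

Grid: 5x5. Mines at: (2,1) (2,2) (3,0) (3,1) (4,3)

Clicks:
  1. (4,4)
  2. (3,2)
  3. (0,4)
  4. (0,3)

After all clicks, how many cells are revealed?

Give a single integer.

Click 1 (4,4) count=1: revealed 1 new [(4,4)] -> total=1
Click 2 (3,2) count=4: revealed 1 new [(3,2)] -> total=2
Click 3 (0,4) count=0: revealed 14 new [(0,0) (0,1) (0,2) (0,3) (0,4) (1,0) (1,1) (1,2) (1,3) (1,4) (2,3) (2,4) (3,3) (3,4)] -> total=16
Click 4 (0,3) count=0: revealed 0 new [(none)] -> total=16

Answer: 16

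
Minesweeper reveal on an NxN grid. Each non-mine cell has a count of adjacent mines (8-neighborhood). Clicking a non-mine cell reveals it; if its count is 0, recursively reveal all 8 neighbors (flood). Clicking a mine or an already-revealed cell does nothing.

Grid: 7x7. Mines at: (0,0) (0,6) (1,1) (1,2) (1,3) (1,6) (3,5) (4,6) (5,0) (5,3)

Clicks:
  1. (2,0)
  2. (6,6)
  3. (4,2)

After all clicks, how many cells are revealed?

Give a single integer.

Click 1 (2,0) count=1: revealed 1 new [(2,0)] -> total=1
Click 2 (6,6) count=0: revealed 6 new [(5,4) (5,5) (5,6) (6,4) (6,5) (6,6)] -> total=7
Click 3 (4,2) count=1: revealed 1 new [(4,2)] -> total=8

Answer: 8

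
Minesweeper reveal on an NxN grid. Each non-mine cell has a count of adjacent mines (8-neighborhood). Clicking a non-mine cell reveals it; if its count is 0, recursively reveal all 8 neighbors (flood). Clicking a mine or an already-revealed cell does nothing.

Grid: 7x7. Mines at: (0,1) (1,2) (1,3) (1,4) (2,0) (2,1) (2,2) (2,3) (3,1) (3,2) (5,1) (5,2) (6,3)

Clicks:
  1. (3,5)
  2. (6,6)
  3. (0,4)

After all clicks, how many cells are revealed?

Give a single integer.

Click 1 (3,5) count=0: revealed 22 new [(0,5) (0,6) (1,5) (1,6) (2,4) (2,5) (2,6) (3,3) (3,4) (3,5) (3,6) (4,3) (4,4) (4,5) (4,6) (5,3) (5,4) (5,5) (5,6) (6,4) (6,5) (6,6)] -> total=22
Click 2 (6,6) count=0: revealed 0 new [(none)] -> total=22
Click 3 (0,4) count=2: revealed 1 new [(0,4)] -> total=23

Answer: 23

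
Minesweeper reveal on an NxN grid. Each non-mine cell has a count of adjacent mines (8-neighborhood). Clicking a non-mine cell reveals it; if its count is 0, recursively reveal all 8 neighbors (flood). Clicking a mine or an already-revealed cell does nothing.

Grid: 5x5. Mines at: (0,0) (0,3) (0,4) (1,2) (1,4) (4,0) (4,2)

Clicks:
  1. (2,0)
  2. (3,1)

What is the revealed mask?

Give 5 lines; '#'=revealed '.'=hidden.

Answer: .....
##...
##...
##...
.....

Derivation:
Click 1 (2,0) count=0: revealed 6 new [(1,0) (1,1) (2,0) (2,1) (3,0) (3,1)] -> total=6
Click 2 (3,1) count=2: revealed 0 new [(none)] -> total=6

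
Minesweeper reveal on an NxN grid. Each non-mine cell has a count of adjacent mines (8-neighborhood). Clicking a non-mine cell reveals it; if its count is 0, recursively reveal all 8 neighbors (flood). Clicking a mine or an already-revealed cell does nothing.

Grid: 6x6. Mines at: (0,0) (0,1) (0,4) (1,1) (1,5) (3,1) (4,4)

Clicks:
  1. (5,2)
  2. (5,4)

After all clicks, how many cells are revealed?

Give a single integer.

Click 1 (5,2) count=0: revealed 8 new [(4,0) (4,1) (4,2) (4,3) (5,0) (5,1) (5,2) (5,3)] -> total=8
Click 2 (5,4) count=1: revealed 1 new [(5,4)] -> total=9

Answer: 9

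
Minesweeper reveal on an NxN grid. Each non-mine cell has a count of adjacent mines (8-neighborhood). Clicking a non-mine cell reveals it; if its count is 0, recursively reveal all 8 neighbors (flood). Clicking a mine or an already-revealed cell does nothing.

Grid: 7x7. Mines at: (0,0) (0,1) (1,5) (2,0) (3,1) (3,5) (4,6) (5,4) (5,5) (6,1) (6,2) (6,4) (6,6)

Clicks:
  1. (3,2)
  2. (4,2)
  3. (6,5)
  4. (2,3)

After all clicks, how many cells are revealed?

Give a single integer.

Answer: 16

Derivation:
Click 1 (3,2) count=1: revealed 1 new [(3,2)] -> total=1
Click 2 (4,2) count=1: revealed 1 new [(4,2)] -> total=2
Click 3 (6,5) count=4: revealed 1 new [(6,5)] -> total=3
Click 4 (2,3) count=0: revealed 13 new [(0,2) (0,3) (0,4) (1,2) (1,3) (1,4) (2,2) (2,3) (2,4) (3,3) (3,4) (4,3) (4,4)] -> total=16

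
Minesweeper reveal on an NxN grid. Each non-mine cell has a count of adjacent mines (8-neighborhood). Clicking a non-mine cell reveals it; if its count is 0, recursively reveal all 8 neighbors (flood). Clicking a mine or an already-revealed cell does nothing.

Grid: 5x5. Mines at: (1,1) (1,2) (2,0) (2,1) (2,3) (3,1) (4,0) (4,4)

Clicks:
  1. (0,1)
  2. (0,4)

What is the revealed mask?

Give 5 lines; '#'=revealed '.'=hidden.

Answer: .#.##
...##
.....
.....
.....

Derivation:
Click 1 (0,1) count=2: revealed 1 new [(0,1)] -> total=1
Click 2 (0,4) count=0: revealed 4 new [(0,3) (0,4) (1,3) (1,4)] -> total=5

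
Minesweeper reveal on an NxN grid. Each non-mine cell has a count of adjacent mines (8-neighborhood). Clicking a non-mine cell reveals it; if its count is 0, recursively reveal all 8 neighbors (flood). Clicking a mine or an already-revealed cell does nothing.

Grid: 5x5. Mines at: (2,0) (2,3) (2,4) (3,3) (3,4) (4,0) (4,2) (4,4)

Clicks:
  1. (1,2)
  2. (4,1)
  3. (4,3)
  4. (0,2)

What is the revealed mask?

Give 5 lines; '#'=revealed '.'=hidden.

Click 1 (1,2) count=1: revealed 1 new [(1,2)] -> total=1
Click 2 (4,1) count=2: revealed 1 new [(4,1)] -> total=2
Click 3 (4,3) count=4: revealed 1 new [(4,3)] -> total=3
Click 4 (0,2) count=0: revealed 9 new [(0,0) (0,1) (0,2) (0,3) (0,4) (1,0) (1,1) (1,3) (1,4)] -> total=12

Answer: #####
#####
.....
.....
.#.#.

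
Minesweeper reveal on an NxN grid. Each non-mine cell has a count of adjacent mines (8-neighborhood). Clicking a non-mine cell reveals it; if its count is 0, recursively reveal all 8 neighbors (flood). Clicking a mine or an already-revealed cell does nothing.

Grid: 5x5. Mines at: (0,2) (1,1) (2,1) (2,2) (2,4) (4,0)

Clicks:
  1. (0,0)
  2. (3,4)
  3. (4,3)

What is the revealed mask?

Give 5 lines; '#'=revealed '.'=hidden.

Click 1 (0,0) count=1: revealed 1 new [(0,0)] -> total=1
Click 2 (3,4) count=1: revealed 1 new [(3,4)] -> total=2
Click 3 (4,3) count=0: revealed 7 new [(3,1) (3,2) (3,3) (4,1) (4,2) (4,3) (4,4)] -> total=9

Answer: #....
.....
.....
.####
.####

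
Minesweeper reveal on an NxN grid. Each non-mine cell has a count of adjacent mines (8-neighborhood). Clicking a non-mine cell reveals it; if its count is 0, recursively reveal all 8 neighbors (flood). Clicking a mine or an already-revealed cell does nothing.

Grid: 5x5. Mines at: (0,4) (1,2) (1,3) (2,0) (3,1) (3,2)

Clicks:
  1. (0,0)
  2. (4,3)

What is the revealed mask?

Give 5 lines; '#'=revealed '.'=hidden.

Answer: ##...
##...
.....
.....
...#.

Derivation:
Click 1 (0,0) count=0: revealed 4 new [(0,0) (0,1) (1,0) (1,1)] -> total=4
Click 2 (4,3) count=1: revealed 1 new [(4,3)] -> total=5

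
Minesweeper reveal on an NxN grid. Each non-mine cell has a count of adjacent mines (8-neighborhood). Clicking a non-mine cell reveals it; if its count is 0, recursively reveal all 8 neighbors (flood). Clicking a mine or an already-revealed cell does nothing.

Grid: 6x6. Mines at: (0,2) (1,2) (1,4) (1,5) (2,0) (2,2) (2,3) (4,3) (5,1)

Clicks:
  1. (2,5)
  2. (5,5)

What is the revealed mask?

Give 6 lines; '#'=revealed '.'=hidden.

Click 1 (2,5) count=2: revealed 1 new [(2,5)] -> total=1
Click 2 (5,5) count=0: revealed 7 new [(2,4) (3,4) (3,5) (4,4) (4,5) (5,4) (5,5)] -> total=8

Answer: ......
......
....##
....##
....##
....##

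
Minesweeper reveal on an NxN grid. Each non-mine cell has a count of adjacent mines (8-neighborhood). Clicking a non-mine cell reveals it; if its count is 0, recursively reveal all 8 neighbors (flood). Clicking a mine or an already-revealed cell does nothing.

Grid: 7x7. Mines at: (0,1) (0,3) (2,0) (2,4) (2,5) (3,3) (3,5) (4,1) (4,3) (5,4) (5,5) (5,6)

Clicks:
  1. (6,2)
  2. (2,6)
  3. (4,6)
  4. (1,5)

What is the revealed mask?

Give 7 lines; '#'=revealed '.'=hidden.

Answer: .......
.....#.
......#
.......
......#
####...
####...

Derivation:
Click 1 (6,2) count=0: revealed 8 new [(5,0) (5,1) (5,2) (5,3) (6,0) (6,1) (6,2) (6,3)] -> total=8
Click 2 (2,6) count=2: revealed 1 new [(2,6)] -> total=9
Click 3 (4,6) count=3: revealed 1 new [(4,6)] -> total=10
Click 4 (1,5) count=2: revealed 1 new [(1,5)] -> total=11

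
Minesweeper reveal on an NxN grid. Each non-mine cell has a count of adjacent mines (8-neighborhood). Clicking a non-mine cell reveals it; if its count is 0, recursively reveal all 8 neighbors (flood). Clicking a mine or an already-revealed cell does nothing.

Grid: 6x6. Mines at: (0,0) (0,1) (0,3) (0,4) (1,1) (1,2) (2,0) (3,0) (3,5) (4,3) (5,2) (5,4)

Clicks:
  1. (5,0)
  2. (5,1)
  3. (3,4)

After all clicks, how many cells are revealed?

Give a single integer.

Click 1 (5,0) count=0: revealed 4 new [(4,0) (4,1) (5,0) (5,1)] -> total=4
Click 2 (5,1) count=1: revealed 0 new [(none)] -> total=4
Click 3 (3,4) count=2: revealed 1 new [(3,4)] -> total=5

Answer: 5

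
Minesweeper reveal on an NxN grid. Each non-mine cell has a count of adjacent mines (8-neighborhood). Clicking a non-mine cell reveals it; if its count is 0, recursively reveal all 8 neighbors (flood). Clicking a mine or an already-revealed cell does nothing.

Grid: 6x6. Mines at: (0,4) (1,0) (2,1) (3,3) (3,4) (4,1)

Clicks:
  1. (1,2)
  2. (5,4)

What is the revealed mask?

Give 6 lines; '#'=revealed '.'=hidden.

Answer: ......
..#...
......
......
..####
..####

Derivation:
Click 1 (1,2) count=1: revealed 1 new [(1,2)] -> total=1
Click 2 (5,4) count=0: revealed 8 new [(4,2) (4,3) (4,4) (4,5) (5,2) (5,3) (5,4) (5,5)] -> total=9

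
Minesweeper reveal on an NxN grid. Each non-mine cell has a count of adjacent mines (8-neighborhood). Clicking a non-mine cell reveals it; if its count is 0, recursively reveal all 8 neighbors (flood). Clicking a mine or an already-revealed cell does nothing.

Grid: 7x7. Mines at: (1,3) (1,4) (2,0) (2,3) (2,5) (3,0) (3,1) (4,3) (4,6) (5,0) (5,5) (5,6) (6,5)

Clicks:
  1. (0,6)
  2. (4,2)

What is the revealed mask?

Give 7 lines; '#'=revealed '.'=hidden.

Click 1 (0,6) count=0: revealed 4 new [(0,5) (0,6) (1,5) (1,6)] -> total=4
Click 2 (4,2) count=2: revealed 1 new [(4,2)] -> total=5

Answer: .....##
.....##
.......
.......
..#....
.......
.......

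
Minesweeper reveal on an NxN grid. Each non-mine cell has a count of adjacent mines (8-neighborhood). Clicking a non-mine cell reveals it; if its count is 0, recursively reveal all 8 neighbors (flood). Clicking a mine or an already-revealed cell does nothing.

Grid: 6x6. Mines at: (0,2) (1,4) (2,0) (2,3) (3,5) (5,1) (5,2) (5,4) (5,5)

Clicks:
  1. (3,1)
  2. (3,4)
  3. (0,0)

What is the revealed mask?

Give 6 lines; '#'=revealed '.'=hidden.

Click 1 (3,1) count=1: revealed 1 new [(3,1)] -> total=1
Click 2 (3,4) count=2: revealed 1 new [(3,4)] -> total=2
Click 3 (0,0) count=0: revealed 4 new [(0,0) (0,1) (1,0) (1,1)] -> total=6

Answer: ##....
##....
......
.#..#.
......
......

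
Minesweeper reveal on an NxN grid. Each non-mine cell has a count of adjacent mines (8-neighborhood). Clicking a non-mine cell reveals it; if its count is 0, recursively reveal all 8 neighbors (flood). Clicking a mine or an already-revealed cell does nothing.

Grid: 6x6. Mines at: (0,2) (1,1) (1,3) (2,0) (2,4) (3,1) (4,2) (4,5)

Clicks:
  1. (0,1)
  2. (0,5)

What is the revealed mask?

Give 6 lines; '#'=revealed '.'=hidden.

Answer: .#..##
....##
......
......
......
......

Derivation:
Click 1 (0,1) count=2: revealed 1 new [(0,1)] -> total=1
Click 2 (0,5) count=0: revealed 4 new [(0,4) (0,5) (1,4) (1,5)] -> total=5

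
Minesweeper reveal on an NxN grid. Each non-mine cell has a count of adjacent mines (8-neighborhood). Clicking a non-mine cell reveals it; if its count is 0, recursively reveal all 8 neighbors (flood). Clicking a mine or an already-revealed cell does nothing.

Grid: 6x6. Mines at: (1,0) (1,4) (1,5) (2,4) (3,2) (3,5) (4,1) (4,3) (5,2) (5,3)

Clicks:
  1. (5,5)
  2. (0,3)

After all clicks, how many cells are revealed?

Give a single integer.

Click 1 (5,5) count=0: revealed 4 new [(4,4) (4,5) (5,4) (5,5)] -> total=4
Click 2 (0,3) count=1: revealed 1 new [(0,3)] -> total=5

Answer: 5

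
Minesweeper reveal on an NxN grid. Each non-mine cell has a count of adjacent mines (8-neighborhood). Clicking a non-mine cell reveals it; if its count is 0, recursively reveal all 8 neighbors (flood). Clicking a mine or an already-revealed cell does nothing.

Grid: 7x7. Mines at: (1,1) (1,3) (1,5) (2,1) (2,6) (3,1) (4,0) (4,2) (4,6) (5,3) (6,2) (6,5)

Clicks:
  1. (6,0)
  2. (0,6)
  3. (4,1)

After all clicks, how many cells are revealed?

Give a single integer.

Answer: 6

Derivation:
Click 1 (6,0) count=0: revealed 4 new [(5,0) (5,1) (6,0) (6,1)] -> total=4
Click 2 (0,6) count=1: revealed 1 new [(0,6)] -> total=5
Click 3 (4,1) count=3: revealed 1 new [(4,1)] -> total=6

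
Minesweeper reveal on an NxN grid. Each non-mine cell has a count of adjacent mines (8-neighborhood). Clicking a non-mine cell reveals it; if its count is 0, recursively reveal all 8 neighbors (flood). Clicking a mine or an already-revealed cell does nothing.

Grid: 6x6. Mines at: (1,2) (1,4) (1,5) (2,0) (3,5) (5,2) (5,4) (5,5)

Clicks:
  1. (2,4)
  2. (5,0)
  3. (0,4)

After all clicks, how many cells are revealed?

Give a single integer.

Answer: 8

Derivation:
Click 1 (2,4) count=3: revealed 1 new [(2,4)] -> total=1
Click 2 (5,0) count=0: revealed 6 new [(3,0) (3,1) (4,0) (4,1) (5,0) (5,1)] -> total=7
Click 3 (0,4) count=2: revealed 1 new [(0,4)] -> total=8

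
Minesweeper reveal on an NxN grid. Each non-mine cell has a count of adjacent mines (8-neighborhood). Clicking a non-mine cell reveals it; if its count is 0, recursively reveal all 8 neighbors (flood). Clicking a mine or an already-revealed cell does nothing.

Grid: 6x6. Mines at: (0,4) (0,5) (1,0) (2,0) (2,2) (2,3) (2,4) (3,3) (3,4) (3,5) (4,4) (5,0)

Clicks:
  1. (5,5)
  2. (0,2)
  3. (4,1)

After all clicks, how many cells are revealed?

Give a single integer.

Click 1 (5,5) count=1: revealed 1 new [(5,5)] -> total=1
Click 2 (0,2) count=0: revealed 6 new [(0,1) (0,2) (0,3) (1,1) (1,2) (1,3)] -> total=7
Click 3 (4,1) count=1: revealed 1 new [(4,1)] -> total=8

Answer: 8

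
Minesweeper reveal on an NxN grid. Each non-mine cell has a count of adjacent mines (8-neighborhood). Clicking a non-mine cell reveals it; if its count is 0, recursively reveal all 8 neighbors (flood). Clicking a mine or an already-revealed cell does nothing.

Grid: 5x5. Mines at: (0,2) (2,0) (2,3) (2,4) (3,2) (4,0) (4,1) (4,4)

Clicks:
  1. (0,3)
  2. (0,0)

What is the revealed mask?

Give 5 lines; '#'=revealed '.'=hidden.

Click 1 (0,3) count=1: revealed 1 new [(0,3)] -> total=1
Click 2 (0,0) count=0: revealed 4 new [(0,0) (0,1) (1,0) (1,1)] -> total=5

Answer: ##.#.
##...
.....
.....
.....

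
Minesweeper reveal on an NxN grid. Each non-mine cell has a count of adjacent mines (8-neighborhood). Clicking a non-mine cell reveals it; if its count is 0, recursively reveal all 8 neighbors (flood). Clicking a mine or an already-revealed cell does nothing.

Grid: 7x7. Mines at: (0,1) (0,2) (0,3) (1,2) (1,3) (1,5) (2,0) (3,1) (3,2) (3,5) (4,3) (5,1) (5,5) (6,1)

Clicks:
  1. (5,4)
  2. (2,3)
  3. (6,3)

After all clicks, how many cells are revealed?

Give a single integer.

Click 1 (5,4) count=2: revealed 1 new [(5,4)] -> total=1
Click 2 (2,3) count=3: revealed 1 new [(2,3)] -> total=2
Click 3 (6,3) count=0: revealed 5 new [(5,2) (5,3) (6,2) (6,3) (6,4)] -> total=7

Answer: 7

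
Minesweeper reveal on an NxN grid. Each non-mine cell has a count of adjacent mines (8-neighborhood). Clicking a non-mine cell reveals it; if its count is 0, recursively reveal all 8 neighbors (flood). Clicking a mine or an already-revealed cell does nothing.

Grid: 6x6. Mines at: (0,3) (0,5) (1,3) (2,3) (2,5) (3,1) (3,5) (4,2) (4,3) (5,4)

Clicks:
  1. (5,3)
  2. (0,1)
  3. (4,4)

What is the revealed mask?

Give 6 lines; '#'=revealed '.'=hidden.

Click 1 (5,3) count=3: revealed 1 new [(5,3)] -> total=1
Click 2 (0,1) count=0: revealed 9 new [(0,0) (0,1) (0,2) (1,0) (1,1) (1,2) (2,0) (2,1) (2,2)] -> total=10
Click 3 (4,4) count=3: revealed 1 new [(4,4)] -> total=11

Answer: ###...
###...
###...
......
....#.
...#..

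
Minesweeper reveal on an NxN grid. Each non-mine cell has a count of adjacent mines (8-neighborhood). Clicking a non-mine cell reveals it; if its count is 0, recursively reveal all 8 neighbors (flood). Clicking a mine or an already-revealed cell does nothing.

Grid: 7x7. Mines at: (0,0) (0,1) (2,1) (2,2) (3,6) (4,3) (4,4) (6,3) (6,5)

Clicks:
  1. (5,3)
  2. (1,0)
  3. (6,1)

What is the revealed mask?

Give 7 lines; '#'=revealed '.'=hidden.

Click 1 (5,3) count=3: revealed 1 new [(5,3)] -> total=1
Click 2 (1,0) count=3: revealed 1 new [(1,0)] -> total=2
Click 3 (6,1) count=0: revealed 12 new [(3,0) (3,1) (3,2) (4,0) (4,1) (4,2) (5,0) (5,1) (5,2) (6,0) (6,1) (6,2)] -> total=14

Answer: .......
#......
.......
###....
###....
####...
###....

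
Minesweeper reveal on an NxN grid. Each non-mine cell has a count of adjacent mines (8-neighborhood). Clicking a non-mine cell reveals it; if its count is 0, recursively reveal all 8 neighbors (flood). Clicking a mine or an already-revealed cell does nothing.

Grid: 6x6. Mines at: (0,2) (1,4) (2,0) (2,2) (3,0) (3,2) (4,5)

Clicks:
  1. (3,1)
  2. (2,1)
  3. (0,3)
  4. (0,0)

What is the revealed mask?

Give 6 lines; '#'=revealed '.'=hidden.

Answer: ##.#..
##....
.#....
.#....
......
......

Derivation:
Click 1 (3,1) count=4: revealed 1 new [(3,1)] -> total=1
Click 2 (2,1) count=4: revealed 1 new [(2,1)] -> total=2
Click 3 (0,3) count=2: revealed 1 new [(0,3)] -> total=3
Click 4 (0,0) count=0: revealed 4 new [(0,0) (0,1) (1,0) (1,1)] -> total=7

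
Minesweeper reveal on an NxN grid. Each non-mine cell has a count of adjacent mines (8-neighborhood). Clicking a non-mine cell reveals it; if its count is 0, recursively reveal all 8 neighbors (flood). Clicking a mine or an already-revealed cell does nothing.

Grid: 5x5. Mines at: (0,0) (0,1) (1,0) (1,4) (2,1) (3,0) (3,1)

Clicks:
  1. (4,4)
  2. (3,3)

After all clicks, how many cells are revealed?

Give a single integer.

Click 1 (4,4) count=0: revealed 9 new [(2,2) (2,3) (2,4) (3,2) (3,3) (3,4) (4,2) (4,3) (4,4)] -> total=9
Click 2 (3,3) count=0: revealed 0 new [(none)] -> total=9

Answer: 9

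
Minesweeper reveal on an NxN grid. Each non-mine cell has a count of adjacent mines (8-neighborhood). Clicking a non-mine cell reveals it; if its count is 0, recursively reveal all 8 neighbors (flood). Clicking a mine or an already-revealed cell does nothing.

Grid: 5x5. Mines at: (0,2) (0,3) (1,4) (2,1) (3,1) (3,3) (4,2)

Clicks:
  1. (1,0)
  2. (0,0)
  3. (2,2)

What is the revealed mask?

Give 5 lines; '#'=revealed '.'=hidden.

Answer: ##...
##...
..#..
.....
.....

Derivation:
Click 1 (1,0) count=1: revealed 1 new [(1,0)] -> total=1
Click 2 (0,0) count=0: revealed 3 new [(0,0) (0,1) (1,1)] -> total=4
Click 3 (2,2) count=3: revealed 1 new [(2,2)] -> total=5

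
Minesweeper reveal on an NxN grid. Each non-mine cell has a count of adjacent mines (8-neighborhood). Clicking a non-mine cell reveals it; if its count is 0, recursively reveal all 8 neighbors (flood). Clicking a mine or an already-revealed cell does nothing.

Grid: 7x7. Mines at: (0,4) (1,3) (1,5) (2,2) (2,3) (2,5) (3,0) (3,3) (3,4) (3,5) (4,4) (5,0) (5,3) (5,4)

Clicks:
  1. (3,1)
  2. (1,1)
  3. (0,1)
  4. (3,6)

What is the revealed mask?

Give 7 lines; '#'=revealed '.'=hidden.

Click 1 (3,1) count=2: revealed 1 new [(3,1)] -> total=1
Click 2 (1,1) count=1: revealed 1 new [(1,1)] -> total=2
Click 3 (0,1) count=0: revealed 7 new [(0,0) (0,1) (0,2) (1,0) (1,2) (2,0) (2,1)] -> total=9
Click 4 (3,6) count=2: revealed 1 new [(3,6)] -> total=10

Answer: ###....
###....
##.....
.#....#
.......
.......
.......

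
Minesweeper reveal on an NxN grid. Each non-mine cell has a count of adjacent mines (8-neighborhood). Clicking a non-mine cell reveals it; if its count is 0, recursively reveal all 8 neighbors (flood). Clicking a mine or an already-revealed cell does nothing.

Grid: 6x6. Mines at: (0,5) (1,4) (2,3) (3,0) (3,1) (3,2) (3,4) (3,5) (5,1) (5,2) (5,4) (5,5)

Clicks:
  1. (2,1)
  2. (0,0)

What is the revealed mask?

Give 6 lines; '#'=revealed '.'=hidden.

Click 1 (2,1) count=3: revealed 1 new [(2,1)] -> total=1
Click 2 (0,0) count=0: revealed 10 new [(0,0) (0,1) (0,2) (0,3) (1,0) (1,1) (1,2) (1,3) (2,0) (2,2)] -> total=11

Answer: ####..
####..
###...
......
......
......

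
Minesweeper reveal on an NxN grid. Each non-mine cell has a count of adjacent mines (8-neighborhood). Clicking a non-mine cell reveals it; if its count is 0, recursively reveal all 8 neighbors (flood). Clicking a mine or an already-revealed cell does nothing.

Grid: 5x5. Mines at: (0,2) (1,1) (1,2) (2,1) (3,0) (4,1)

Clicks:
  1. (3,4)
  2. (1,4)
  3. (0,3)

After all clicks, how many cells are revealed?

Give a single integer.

Click 1 (3,4) count=0: revealed 13 new [(0,3) (0,4) (1,3) (1,4) (2,2) (2,3) (2,4) (3,2) (3,3) (3,4) (4,2) (4,3) (4,4)] -> total=13
Click 2 (1,4) count=0: revealed 0 new [(none)] -> total=13
Click 3 (0,3) count=2: revealed 0 new [(none)] -> total=13

Answer: 13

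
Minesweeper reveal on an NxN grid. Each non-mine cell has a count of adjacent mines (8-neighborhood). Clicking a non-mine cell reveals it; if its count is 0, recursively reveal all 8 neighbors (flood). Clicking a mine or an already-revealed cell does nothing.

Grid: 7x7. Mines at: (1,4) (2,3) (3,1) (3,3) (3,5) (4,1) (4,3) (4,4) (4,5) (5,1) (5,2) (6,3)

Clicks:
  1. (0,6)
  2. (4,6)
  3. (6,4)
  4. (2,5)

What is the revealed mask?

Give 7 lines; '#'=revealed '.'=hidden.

Answer: .....##
.....##
.....##
.......
......#
.......
....#..

Derivation:
Click 1 (0,6) count=0: revealed 6 new [(0,5) (0,6) (1,5) (1,6) (2,5) (2,6)] -> total=6
Click 2 (4,6) count=2: revealed 1 new [(4,6)] -> total=7
Click 3 (6,4) count=1: revealed 1 new [(6,4)] -> total=8
Click 4 (2,5) count=2: revealed 0 new [(none)] -> total=8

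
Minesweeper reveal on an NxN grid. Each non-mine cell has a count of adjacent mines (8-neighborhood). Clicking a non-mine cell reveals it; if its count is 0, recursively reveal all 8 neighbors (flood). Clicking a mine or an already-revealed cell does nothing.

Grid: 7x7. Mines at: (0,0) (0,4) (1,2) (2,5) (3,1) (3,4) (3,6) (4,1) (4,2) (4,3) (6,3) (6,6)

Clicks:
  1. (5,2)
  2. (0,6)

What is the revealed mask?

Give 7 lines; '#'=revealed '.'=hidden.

Click 1 (5,2) count=4: revealed 1 new [(5,2)] -> total=1
Click 2 (0,6) count=0: revealed 4 new [(0,5) (0,6) (1,5) (1,6)] -> total=5

Answer: .....##
.....##
.......
.......
.......
..#....
.......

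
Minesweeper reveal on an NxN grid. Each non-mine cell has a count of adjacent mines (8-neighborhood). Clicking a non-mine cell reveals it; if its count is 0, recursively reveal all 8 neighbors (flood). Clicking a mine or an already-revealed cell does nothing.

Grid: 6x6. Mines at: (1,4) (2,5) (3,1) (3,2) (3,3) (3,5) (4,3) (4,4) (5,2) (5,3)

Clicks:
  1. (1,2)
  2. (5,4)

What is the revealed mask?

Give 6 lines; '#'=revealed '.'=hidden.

Click 1 (1,2) count=0: revealed 12 new [(0,0) (0,1) (0,2) (0,3) (1,0) (1,1) (1,2) (1,3) (2,0) (2,1) (2,2) (2,3)] -> total=12
Click 2 (5,4) count=3: revealed 1 new [(5,4)] -> total=13

Answer: ####..
####..
####..
......
......
....#.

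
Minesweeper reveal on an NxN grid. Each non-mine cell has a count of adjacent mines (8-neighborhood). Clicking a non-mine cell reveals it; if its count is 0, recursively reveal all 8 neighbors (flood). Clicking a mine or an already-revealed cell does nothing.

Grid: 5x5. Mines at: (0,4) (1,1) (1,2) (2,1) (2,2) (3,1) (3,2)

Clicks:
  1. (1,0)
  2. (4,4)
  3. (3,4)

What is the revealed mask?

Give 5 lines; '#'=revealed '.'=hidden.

Answer: .....
#..##
...##
...##
...##

Derivation:
Click 1 (1,0) count=2: revealed 1 new [(1,0)] -> total=1
Click 2 (4,4) count=0: revealed 8 new [(1,3) (1,4) (2,3) (2,4) (3,3) (3,4) (4,3) (4,4)] -> total=9
Click 3 (3,4) count=0: revealed 0 new [(none)] -> total=9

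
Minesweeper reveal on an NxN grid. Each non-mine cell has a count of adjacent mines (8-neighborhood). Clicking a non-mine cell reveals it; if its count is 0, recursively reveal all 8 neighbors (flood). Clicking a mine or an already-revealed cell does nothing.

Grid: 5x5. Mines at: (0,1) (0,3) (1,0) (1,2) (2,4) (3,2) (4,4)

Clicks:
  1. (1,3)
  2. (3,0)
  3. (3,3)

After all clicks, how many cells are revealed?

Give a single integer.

Click 1 (1,3) count=3: revealed 1 new [(1,3)] -> total=1
Click 2 (3,0) count=0: revealed 6 new [(2,0) (2,1) (3,0) (3,1) (4,0) (4,1)] -> total=7
Click 3 (3,3) count=3: revealed 1 new [(3,3)] -> total=8

Answer: 8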